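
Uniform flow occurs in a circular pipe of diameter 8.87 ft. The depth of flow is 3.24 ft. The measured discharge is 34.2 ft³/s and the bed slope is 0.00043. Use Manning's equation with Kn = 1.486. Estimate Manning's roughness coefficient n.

n = 0.027

For a circular section of diameter D = 8.87 ft at depth y = 3.24 ft, the central angle is θ = 2 arccos(1 − 2y/D) = 2.596 rad. Then A = (D²/8)(θ − sin θ) = 20.43 ft² and P = Dθ/2 = 11.51 ft.
Hydraulic radius R = A/P = 20.43/11.51 = 1.774 ft.
Rearranging Manning's equation: n = (1.486/Q) A R^(2/3) S^(1/2) = (1.486/34.2) × 20.43 × 1.774^(2/3) × √0.00043 = 0.027.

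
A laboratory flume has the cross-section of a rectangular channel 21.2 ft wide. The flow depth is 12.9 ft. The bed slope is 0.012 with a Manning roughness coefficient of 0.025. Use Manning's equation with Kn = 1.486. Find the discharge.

Flow area A = b·y = 21.2 × 12.9 = 273.5 ft². Wetted perimeter P = b + 2y = 21.2 + 2×12.9 = 47 ft.
Hydraulic radius R = A/P = 273.5/47 = 5.819 ft.
Manning's equation: Q = (1.486/n) A R^(2/3) S^(1/2) = (1.486/0.025) × 273.5 × 5.819^(2/3) × 0.012^(1/2) = 5760 ft³/s.

Q = 5760 ft³/s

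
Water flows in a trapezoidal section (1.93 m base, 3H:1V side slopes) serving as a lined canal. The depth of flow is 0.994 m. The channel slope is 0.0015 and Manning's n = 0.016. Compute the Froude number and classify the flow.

With bottom width b = 1.93 m and side slope z = 3: A = (b + zy)y = (1.93 + 3×0.994)×0.994 = 4.883 m²; P = b + 2y√(1+z²) = 1.93 + 2×0.994×3.162 = 8.217 m.
Hydraulic radius R = A/P = 4.883/8.217 = 0.5942 m.
V = (1/n) R^(2/3) √S = (1/0.016) × 0.5942^(2/3) × √0.0015 = 1.711 m/s. Hydraulic depth D_h = A/T = 4.883/7.894 = 0.6185 m.
Froude number Fr = V/√(g·D_h) = 1.711/√(9.81×0.6185) = 0.695, which is less than 1, so the flow is subcritical.

subcritical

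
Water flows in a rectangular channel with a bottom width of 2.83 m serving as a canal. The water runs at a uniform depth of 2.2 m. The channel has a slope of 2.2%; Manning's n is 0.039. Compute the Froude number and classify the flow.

Flow area A = b·y = 2.83 × 2.2 = 6.226 m². Wetted perimeter P = b + 2y = 2.83 + 2×2.2 = 7.23 m.
Hydraulic radius R = A/P = 6.226/7.23 = 0.8611 m.
V = (1/n) R^(2/3) √S = (1/0.039) × 0.8611^(2/3) × √0.022 = 3.442 m/s. Hydraulic depth D_h = A/T = 6.226/2.83 = 2.2 m.
Froude number Fr = V/√(g·D_h) = 3.442/√(9.81×2.2) = 0.741, which is less than 1, so the flow is subcritical.

subcritical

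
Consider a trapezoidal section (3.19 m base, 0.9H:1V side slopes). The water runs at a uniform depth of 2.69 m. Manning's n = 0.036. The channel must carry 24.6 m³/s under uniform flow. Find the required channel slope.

With bottom width b = 3.19 m and side slope z = 0.9: A = (b + zy)y = (3.19 + 0.9×2.69)×2.69 = 15.09 m²; P = b + 2y√(1+z²) = 3.19 + 2×2.69×1.345 = 10.43 m.
Hydraulic radius R = A/P = 15.09/10.43 = 1.447 m.
From Manning's equation, S = [nQ / (1 A R^(2/3))]² = [0.036 × 24.6 / (1 × 15.09 × 1.447^(2/3))]² = 0.0021.

S = 0.0021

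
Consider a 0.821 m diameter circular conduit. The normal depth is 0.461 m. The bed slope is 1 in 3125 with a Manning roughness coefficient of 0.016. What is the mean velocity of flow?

For a circular section of diameter D = 0.821 m at depth y = 0.461 m, the central angle is θ = 2 arccos(1 − 2y/D) = 3.388 rad. Then A = (D²/8)(θ − sin θ) = 0.3061 m² and P = Dθ/2 = 1.391 m.
Hydraulic radius R = A/P = 0.3061/1.391 = 0.22 m.
From Manning's equation, V = (1/n) R^(2/3) S^(1/2) = (1/0.016) × 0.22^(2/3) × 0.00032^(1/2) = 0.407 m/s.

V = 0.407 m/s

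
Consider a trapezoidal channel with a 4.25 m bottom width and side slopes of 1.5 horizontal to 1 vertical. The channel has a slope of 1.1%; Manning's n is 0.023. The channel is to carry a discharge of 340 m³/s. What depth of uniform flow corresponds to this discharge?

y_n = 4.14 m

Manning's equation rearranged: A R^(2/3) = nQ / (1·√S) = 0.023 × 340 / (√0.011) = 74.56.
Try y = 3.38 m: A R^(2/3) = 48.6 — short.
Try y = 5.09 m: A R^(2/3) = 116.6 — over.
Try y = 4.14 m: A R^(2/3) = 74.54 — matches.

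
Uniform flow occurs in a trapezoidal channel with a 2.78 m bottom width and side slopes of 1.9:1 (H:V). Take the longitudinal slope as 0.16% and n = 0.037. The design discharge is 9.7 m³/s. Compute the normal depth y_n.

y_n = 1.59 m

Manning's equation rearranged: A R^(2/3) = nQ / (1·√S) = 0.037 × 9.7 / (√0.0016) = 8.972.
At y = 1.15 m: A R^(2/3) = 4.67 — low.
At y = 1.86 m: A R^(2/3) = 12.44 — high.
At y = 1.59 m: A R^(2/3) = 8.976 — ≈ 8.972.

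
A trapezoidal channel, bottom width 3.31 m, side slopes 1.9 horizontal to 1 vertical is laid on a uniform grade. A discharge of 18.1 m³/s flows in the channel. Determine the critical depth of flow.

y_c = 1.16 m

At critical depth, Q² T / (g A³) = 1, i.e. A³/T = Q²/g = 18.1²/9.81 = 33.4.
Try y = 1.4 m: A³/T = 67.65 — too large.
Try y = 0.921 m: A³/T = 14.86 — too small.
Try y = 1.16 m: A³/T = 33.91 — matches.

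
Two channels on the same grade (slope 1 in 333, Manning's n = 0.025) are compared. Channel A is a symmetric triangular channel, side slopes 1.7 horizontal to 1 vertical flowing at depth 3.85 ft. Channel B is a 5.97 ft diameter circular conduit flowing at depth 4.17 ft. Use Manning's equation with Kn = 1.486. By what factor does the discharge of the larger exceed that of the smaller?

1.16

Channel A: For a triangular section with side slope z = 1.7: A = zy² = 1.7×3.85² = 25.2 ft²; P = 2y√(1+z²) = 2×3.85×1.972 = 15.19 ft. Hydraulic radius R = A/P = 25.2/15.19 = 1.659 ft. Q_A = (1.486/0.025)·25.2·1.659^(2/3)·√0.003003 = 115 ft³/s.
Channel B: For a circular section of diameter D = 5.97 ft at depth y = 4.17 ft, the central angle is θ = 2 arccos(1 − 2y/D) = 3.958 rad. Then A = (D²/8)(θ − sin θ) = 20.88 ft² and P = Dθ/2 = 11.81 ft. Hydraulic radius R = A/P = 20.88/11.81 = 1.767 ft. Q_B = (1.486/0.025)·20.88·1.767^(2/3)·√0.003003 = 99.42 ft³/s.
The larger discharge is 115 ft³/s and the smaller is 99.42 ft³/s; the ratio is 1.16.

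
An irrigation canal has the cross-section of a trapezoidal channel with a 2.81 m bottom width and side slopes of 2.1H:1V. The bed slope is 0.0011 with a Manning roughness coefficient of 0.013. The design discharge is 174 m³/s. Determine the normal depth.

y_n = 3.88 m

Manning's equation rearranged: A R^(2/3) = nQ / (1·√S) = 0.013 × 174 / (√0.0011) = 68.2.
Trying y = 2.67 m: A R^(2/3) = 29.13 — low.
Trying y = 4.63 m: A R^(2/3) = 103.5 — high.
Trying y = 3.88 m: A R^(2/3) = 68.35 — close enough.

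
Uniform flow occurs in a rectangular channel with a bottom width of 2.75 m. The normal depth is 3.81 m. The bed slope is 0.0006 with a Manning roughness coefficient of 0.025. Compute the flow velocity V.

V = 0.987 m/s

Flow area A = b·y = 2.75 × 3.81 = 10.48 m². Wetted perimeter P = b + 2y = 2.75 + 2×3.81 = 10.37 m.
Hydraulic radius R = A/P = 10.48/10.37 = 1.01 m.
From Manning's equation, V = (1/n) R^(2/3) S^(1/2) = (1/0.025) × 1.01^(2/3) × 0.0006^(1/2) = 0.987 m/s.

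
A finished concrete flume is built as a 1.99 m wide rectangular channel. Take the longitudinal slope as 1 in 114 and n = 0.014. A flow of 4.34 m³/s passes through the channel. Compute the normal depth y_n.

y_n = 0.619 m

Manning's equation rearranged: A R^(2/3) = nQ / (1·√S) = 0.014 × 4.34 / (√0.008772) = 0.6487.
Trying y = 0.729 m: A R^(2/3) = 0.8146 — too large.
Trying y = 0.619 m: A R^(2/3) = 0.6481 — ≈ 0.6487.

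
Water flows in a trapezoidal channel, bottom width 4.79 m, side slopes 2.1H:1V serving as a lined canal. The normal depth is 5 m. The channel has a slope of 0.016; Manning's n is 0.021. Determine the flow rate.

With bottom width b = 4.79 m and side slope z = 2.1: A = (b + zy)y = (4.79 + 2.1×5)×5 = 76.45 m²; P = b + 2y√(1+z²) = 4.79 + 2×5×2.326 = 28.05 m.
Hydraulic radius R = A/P = 76.45/28.05 = 2.726 m.
Manning's equation: Q = (1/n) A R^(2/3) S^(1/2) = (1/0.021) × 76.45 × 2.726^(2/3) × 0.016^(1/2) = 899 m³/s.

Q = 899 m³/s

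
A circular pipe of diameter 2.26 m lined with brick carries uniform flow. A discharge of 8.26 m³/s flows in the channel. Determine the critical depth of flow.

y_c = 1.35 m

At critical depth, Q² T / (g A³) = 1, i.e. A³/T = Q²/g = 8.26²/9.81 = 6.955.
At y = 1.62 m: A³/T = 14.31 — over.
At y = 0.982 m: A³/T = 2.087 — short.
At y = 1.35 m: A³/T = 7.047 — ≈ 6.955.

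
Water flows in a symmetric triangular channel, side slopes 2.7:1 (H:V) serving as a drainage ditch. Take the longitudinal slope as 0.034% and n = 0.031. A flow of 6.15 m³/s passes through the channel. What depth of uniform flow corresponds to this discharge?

y_n = 2 m

Manning's equation rearranged: A R^(2/3) = nQ / (1·√S) = 0.031 × 6.15 / (√0.00034) = 10.34.
Try y = 2.52 m: A R^(2/3) = 19.16 — high.
Try y = 1.67 m: A R^(2/3) = 6.397 — low.
Try y = 2 m: A R^(2/3) = 10.35 — close enough.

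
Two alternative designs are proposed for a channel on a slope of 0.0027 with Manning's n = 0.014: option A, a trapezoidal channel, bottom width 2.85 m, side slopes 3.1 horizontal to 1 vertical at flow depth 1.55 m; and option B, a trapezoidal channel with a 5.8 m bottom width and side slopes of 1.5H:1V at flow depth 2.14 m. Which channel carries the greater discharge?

Channel A: With bottom width b = 2.85 m and side slope z = 3.1: A = (b + zy)y = (2.85 + 3.1×1.55)×1.55 = 11.87 m²; P = b + 2y√(1+z²) = 2.85 + 2×1.55×3.257 = 12.95 m. Hydraulic radius R = A/P = 11.87/12.95 = 0.9164 m. Q_A = (1/0.014)·11.87·0.9164^(2/3)·√0.0027 = 41.55 m³/s.
Channel B: With bottom width b = 5.8 m and side slope z = 1.5: A = (b + zy)y = (5.8 + 1.5×2.14)×2.14 = 19.28 m²; P = b + 2y√(1+z²) = 5.8 + 2×2.14×1.803 = 13.52 m. Hydraulic radius R = A/P = 19.28/13.52 = 1.427 m. Q_B = (1/0.014)·19.28·1.427^(2/3)·√0.0027 = 90.69 m³/s.
Q_A = 41.55 m³/s vs Q_B = 90.69 m³/s, so channel B carries more.

channel B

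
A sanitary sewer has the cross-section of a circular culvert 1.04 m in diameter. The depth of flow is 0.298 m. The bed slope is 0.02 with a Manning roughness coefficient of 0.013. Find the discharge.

Q = 0.674 m³/s

For a circular section of diameter D = 1.04 m at depth y = 0.298 m, the central angle is θ = 2 arccos(1 − 2y/D) = 2.259 rad. Then A = (D²/8)(θ − sin θ) = 0.2011 m² and P = Dθ/2 = 1.175 m.
Hydraulic radius R = A/P = 0.2011/1.175 = 0.1711 m.
Manning's equation: Q = (1/n) A R^(2/3) S^(1/2) = (1/0.013) × 0.2011 × 0.1711^(2/3) × 0.02^(1/2) = 0.674 m³/s.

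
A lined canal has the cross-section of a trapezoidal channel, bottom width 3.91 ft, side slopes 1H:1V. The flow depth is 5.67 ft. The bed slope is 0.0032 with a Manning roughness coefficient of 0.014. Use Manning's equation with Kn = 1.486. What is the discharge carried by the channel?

Q = 636 ft³/s

With bottom width b = 3.91 ft and side slope z = 1: A = (b + zy)y = (3.91 + 1×5.67)×5.67 = 54.32 ft²; P = b + 2y√(1+z²) = 3.91 + 2×5.67×1.414 = 19.95 ft.
Hydraulic radius R = A/P = 54.32/19.95 = 2.723 ft.
Manning's equation: Q = (1.486/n) A R^(2/3) S^(1/2) = (1.486/0.014) × 54.32 × 2.723^(2/3) × 0.0032^(1/2) = 636 ft³/s.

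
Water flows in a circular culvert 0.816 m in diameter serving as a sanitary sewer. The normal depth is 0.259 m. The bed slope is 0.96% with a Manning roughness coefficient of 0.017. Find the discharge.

Q = 0.228 m³/s

For a circular section of diameter D = 0.816 m at depth y = 0.259 m, the central angle is θ = 2 arccos(1 − 2y/D) = 2.394 rad. Then A = (D²/8)(θ − sin θ) = 0.1427 m² and P = Dθ/2 = 0.9767 m.
Hydraulic radius R = A/P = 0.1427/0.9767 = 0.1461 m.
Manning's equation: Q = (1/n) A R^(2/3) S^(1/2) = (1/0.017) × 0.1427 × 0.1461^(2/3) × 0.0096^(1/2) = 0.228 m³/s.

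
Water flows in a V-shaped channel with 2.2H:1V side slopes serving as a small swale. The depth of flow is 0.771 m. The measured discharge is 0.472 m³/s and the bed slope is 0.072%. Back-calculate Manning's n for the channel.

n = 0.037

For a triangular section with side slope z = 2.2: A = zy² = 2.2×0.771² = 1.308 m²; P = 2y√(1+z²) = 2×0.771×2.417 = 3.726 m.
Hydraulic radius R = A/P = 1.308/3.726 = 0.3509 m.
Rearranging Manning's equation: n = (1/Q) A R^(2/3) S^(1/2) = (1/0.472) × 1.308 × 0.3509^(2/3) × √0.00072 = 0.037.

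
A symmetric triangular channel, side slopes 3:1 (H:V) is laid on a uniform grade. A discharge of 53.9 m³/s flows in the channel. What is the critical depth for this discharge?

At critical depth, Q² T / (g A³) = 1, i.e. A³/T = Q²/g = 53.9²/9.81 = 296.1.
Try y = 1.83 m: A³/T = 92.36 — low.
Try y = 2.83 m: A³/T = 816.9 — high.
Try y = 2.31 m: A³/T = 296 — ≈ 296.1.

y_c = 2.31 m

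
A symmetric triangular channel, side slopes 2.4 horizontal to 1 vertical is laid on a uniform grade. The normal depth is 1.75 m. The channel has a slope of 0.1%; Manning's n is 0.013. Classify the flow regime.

For a triangular section with side slope z = 2.4: A = zy² = 2.4×1.75² = 7.35 m²; P = 2y√(1+z²) = 2×1.75×2.6 = 9.1 m.
Hydraulic radius R = A/P = 7.35/9.1 = 0.8077 m.
V = (1/n) R^(2/3) √S = (1/0.013) × 0.8077^(2/3) × √0.001 = 2.11 m/s. Hydraulic depth D_h = A/T = 7.35/8.4 = 0.875 m.
Froude number Fr = V/√(g·D_h) = 2.11/√(9.81×0.875) = 0.72, which is less than 1, so the flow is subcritical.

subcritical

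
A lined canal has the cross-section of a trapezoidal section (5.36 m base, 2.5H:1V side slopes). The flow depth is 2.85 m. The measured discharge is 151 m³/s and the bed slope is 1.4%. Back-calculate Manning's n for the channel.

With bottom width b = 5.36 m and side slope z = 2.5: A = (b + zy)y = (5.36 + 2.5×2.85)×2.85 = 35.58 m²; P = b + 2y√(1+z²) = 5.36 + 2×2.85×2.693 = 20.71 m.
Hydraulic radius R = A/P = 35.58/20.71 = 1.718 m.
Rearranging Manning's equation: n = (1/Q) A R^(2/3) S^(1/2) = (1/151) × 35.58 × 1.718^(2/3) × √0.014 = 0.04.

n = 0.04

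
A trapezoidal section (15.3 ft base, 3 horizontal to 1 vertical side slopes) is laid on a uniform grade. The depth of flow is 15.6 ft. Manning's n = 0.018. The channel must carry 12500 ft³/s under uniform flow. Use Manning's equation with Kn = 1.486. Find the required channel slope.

S = 0.00141

With bottom width b = 15.3 ft and side slope z = 3: A = (b + zy)y = (15.3 + 3×15.6)×15.6 = 968.8 ft²; P = b + 2y√(1+z²) = 15.3 + 2×15.6×3.162 = 114 ft.
Hydraulic radius R = A/P = 968.8/114 = 8.501 ft.
From Manning's equation, S = [nQ / (1.486 A R^(2/3))]² = [0.018 × 12500 / (1.486 × 968.8 × 8.501^(2/3))]² = 0.00141.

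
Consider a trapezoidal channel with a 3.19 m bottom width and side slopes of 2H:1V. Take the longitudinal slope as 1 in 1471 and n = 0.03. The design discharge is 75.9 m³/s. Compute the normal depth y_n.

Manning's equation rearranged: A R^(2/3) = nQ / (1·√S) = 0.03 × 75.9 / (√0.0006798) = 87.33.
At y = 3.08 m: A R^(2/3) = 40.98 — too small.
At y = 4.3 m: A R^(2/3) = 87.34 — close enough.

y_n = 4.3 m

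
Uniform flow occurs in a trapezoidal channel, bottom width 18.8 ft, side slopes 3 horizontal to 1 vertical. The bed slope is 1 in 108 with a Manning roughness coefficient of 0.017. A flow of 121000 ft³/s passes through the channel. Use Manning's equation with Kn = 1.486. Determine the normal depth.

Manning's equation rearranged: A R^(2/3) = nQ / (1.486·√S) = 0.017 × 121000 / (1.486 × √0.009259) = 14390.
Try y = 18.2 ft: A R^(2/3) = 6191 — low.
Try y = 32.1 ft: A R^(2/3) = 24100 — high.
Try y = 26 ft: A R^(2/3) = 14430 — ≈ 14390.

y_n = 26 ft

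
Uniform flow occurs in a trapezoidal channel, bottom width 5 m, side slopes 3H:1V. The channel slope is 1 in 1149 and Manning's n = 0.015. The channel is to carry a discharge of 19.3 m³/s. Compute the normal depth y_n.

y_n = 1.25 m

Manning's equation rearranged: A R^(2/3) = nQ / (1·√S) = 0.015 × 19.3 / (√0.0008703) = 9.813.
At y = 1.37 m: A R^(2/3) = 11.75 — too large.
At y = 1.25 m: A R^(2/3) = 9.795 — matches.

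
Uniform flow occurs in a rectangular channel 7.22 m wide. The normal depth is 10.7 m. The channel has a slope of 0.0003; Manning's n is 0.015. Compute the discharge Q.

Q = 173 m³/s

Flow area A = b·y = 7.22 × 10.7 = 77.25 m². Wetted perimeter P = b + 2y = 7.22 + 2×10.7 = 28.62 m.
Hydraulic radius R = A/P = 77.25/28.62 = 2.699 m.
Manning's equation: Q = (1/n) A R^(2/3) S^(1/2) = (1/0.015) × 77.25 × 2.699^(2/3) × 0.0003^(1/2) = 173 m³/s.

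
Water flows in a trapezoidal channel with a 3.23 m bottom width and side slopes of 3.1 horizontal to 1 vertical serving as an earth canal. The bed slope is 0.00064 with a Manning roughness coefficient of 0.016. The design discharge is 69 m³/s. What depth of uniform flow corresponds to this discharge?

Manning's equation rearranged: A R^(2/3) = nQ / (1·√S) = 0.016 × 69 / (√0.00064) = 43.64.
Trying y = 2.46 m: A R^(2/3) = 33.21 — short.
Trying y = 3.3 m: A R^(2/3) = 65.64 — over.
Trying y = 2.77 m: A R^(2/3) = 43.62 — ≈ 43.64.

y_n = 2.77 m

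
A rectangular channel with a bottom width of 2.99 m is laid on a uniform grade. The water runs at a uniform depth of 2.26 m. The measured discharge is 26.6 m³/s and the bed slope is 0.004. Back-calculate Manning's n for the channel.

Flow area A = b·y = 2.99 × 2.26 = 6.757 m². Wetted perimeter P = b + 2y = 2.99 + 2×2.26 = 7.51 m.
Hydraulic radius R = A/P = 6.757/7.51 = 0.8998 m.
Rearranging Manning's equation: n = (1/Q) A R^(2/3) S^(1/2) = (1/26.6) × 6.757 × 0.8998^(2/3) × √0.004 = 0.015.

n = 0.015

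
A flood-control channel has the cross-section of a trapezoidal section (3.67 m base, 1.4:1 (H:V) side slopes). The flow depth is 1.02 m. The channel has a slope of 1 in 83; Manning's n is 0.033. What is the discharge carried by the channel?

Q = 13.9 m³/s

With bottom width b = 3.67 m and side slope z = 1.4: A = (b + zy)y = (3.67 + 1.4×1.02)×1.02 = 5.2 m²; P = b + 2y√(1+z²) = 3.67 + 2×1.02×1.72 = 7.18 m.
Hydraulic radius R = A/P = 5.2/7.18 = 0.7243 m.
Manning's equation: Q = (1/n) A R^(2/3) S^(1/2) = (1/0.033) × 5.2 × 0.7243^(2/3) × 0.01205^(1/2) = 13.9 m³/s.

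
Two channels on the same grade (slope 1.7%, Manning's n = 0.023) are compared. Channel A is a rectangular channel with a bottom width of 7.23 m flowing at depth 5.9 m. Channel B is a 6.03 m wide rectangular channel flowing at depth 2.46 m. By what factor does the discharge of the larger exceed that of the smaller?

4.02

Channel A: Flow area A = b·y = 7.23 × 5.9 = 42.66 m². Wetted perimeter P = b + 2y = 7.23 + 2×5.9 = 19.03 m. Hydraulic radius R = A/P = 42.66/19.03 = 2.242 m. Q_A = (1/0.023)·42.66·2.242^(2/3)·√0.017 = 414.2 m³/s.
Channel B: Flow area A = b·y = 6.03 × 2.46 = 14.83 m². Wetted perimeter P = b + 2y = 6.03 + 2×2.46 = 10.95 m. Hydraulic radius R = A/P = 14.83/10.95 = 1.355 m. Q_B = (1/0.023)·14.83·1.355^(2/3)·√0.017 = 103 m³/s.
The larger discharge is 414.2 m³/s and the smaller is 103 m³/s; the ratio is 4.02.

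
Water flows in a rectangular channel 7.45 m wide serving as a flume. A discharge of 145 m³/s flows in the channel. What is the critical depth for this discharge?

y_c = 3.38 m

For a rectangular channel, critical depth y_c = (q²/g)^(1/3) where q = Q/b = 145/7.45 = 19.46 m²/s.
So y_c = (19.46²/9.81)^(1/3) = 3.38 m.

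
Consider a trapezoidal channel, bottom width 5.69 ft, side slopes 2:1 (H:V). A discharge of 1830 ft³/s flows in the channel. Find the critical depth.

y_c = 7.49 ft

At critical depth, Q² T / (g A³) = 1, i.e. A³/T = Q²/g = 1830²/32.2 = 104000.
Trying y = 6.16 ft: A³/T = 45020 — short.
Trying y = 9.13 ft: A³/T = 247700 — over.
Trying y = 7.49 ft: A³/T = 104100 — close enough.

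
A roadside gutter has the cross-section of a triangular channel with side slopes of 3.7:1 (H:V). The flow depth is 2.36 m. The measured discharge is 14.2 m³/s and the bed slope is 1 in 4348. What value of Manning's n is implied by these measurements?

n = 0.024

For a triangular section with side slope z = 3.7: A = zy² = 3.7×2.36² = 20.61 m²; P = 2y√(1+z²) = 2×2.36×3.833 = 18.09 m.
Hydraulic radius R = A/P = 20.61/18.09 = 1.139 m.
Rearranging Manning's equation: n = (1/Q) A R^(2/3) S^(1/2) = (1/14.2) × 20.61 × 1.139^(2/3) × √0.00023 = 0.024.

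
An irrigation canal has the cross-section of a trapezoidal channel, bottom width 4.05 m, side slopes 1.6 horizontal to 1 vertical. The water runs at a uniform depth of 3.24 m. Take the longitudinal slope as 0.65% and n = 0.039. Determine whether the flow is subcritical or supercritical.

With bottom width b = 4.05 m and side slope z = 1.6: A = (b + zy)y = (4.05 + 1.6×3.24)×3.24 = 29.92 m²; P = b + 2y√(1+z²) = 4.05 + 2×3.24×1.887 = 16.28 m.
Hydraulic radius R = A/P = 29.92/16.28 = 1.838 m.
V = (1/n) R^(2/3) √S = (1/0.039) × 1.838^(2/3) × √0.0065 = 3.102 m/s. Hydraulic depth D_h = A/T = 29.92/14.42 = 2.075 m.
Froude number Fr = V/√(g·D_h) = 3.102/√(9.81×2.075) = 0.688, which is less than 1, so the flow is subcritical.

subcritical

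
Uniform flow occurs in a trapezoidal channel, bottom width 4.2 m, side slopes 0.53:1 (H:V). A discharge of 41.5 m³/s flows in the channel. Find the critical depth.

At critical depth, Q² T / (g A³) = 1, i.e. A³/T = Q²/g = 41.5²/9.81 = 175.6.
Try y = 2.35 m: A³/T = 313.2 — too large.
Try y = 1.47 m: A³/T = 68.1 — too small.
Try y = 1.97 m: A³/T = 175.3 — matches.

y_c = 1.97 m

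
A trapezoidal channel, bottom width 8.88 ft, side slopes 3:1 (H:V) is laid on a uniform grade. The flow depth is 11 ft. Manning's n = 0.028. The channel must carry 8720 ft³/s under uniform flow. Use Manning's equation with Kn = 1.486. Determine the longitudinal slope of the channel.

With bottom width b = 8.88 ft and side slope z = 3: A = (b + zy)y = (8.88 + 3×11)×11 = 460.7 ft²; P = b + 2y√(1+z²) = 8.88 + 2×11×3.162 = 78.45 ft.
Hydraulic radius R = A/P = 460.7/78.45 = 5.872 ft.
From Manning's equation, S = [nQ / (1.486 A R^(2/3))]² = [0.028 × 8720 / (1.486 × 460.7 × 5.872^(2/3))]² = 0.012.

S = 0.012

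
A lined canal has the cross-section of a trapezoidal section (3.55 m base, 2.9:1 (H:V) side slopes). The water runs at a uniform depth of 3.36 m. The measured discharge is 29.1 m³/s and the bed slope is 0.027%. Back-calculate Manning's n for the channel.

With bottom width b = 3.55 m and side slope z = 2.9: A = (b + zy)y = (3.55 + 2.9×3.36)×3.36 = 44.67 m²; P = b + 2y√(1+z²) = 3.55 + 2×3.36×3.068 = 24.16 m.
Hydraulic radius R = A/P = 44.67/24.16 = 1.849 m.
Rearranging Manning's equation: n = (1/Q) A R^(2/3) S^(1/2) = (1/29.1) × 44.67 × 1.849^(2/3) × √0.00027 = 0.038.

n = 0.038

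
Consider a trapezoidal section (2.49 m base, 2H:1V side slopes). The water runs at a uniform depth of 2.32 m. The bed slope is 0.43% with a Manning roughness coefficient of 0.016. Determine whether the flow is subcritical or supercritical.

With bottom width b = 2.49 m and side slope z = 2: A = (b + zy)y = (2.49 + 2×2.32)×2.32 = 16.54 m²; P = b + 2y√(1+z²) = 2.49 + 2×2.32×2.236 = 12.87 m.
Hydraulic radius R = A/P = 16.54/12.87 = 1.286 m.
V = (1/n) R^(2/3) √S = (1/0.016) × 1.286^(2/3) × √0.0043 = 4.846 m/s. Hydraulic depth D_h = A/T = 16.54/11.77 = 1.405 m.
Froude number Fr = V/√(g·D_h) = 4.846/√(9.81×1.405) = 1.31, which is greater than 1, so the flow is supercritical.

supercritical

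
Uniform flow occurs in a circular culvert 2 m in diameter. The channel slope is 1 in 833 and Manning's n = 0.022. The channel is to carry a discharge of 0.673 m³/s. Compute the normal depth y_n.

y_n = 0.631 m

Manning's equation rearranged: A R^(2/3) = nQ / (1·√S) = 0.022 × 0.673 / (√0.0012) = 0.4273.
Try y = 0.717 m: A R^(2/3) = 0.5444 — high.
Try y = 0.466 m: A R^(2/3) = 0.2356 — low.
Try y = 0.631 m: A R^(2/3) = 0.4271 — ≈ 0.4273.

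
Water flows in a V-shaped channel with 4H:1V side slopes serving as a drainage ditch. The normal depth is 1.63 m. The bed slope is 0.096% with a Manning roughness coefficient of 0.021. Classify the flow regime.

For a triangular section with side slope z = 4: A = zy² = 4×1.63² = 10.63 m²; P = 2y√(1+z²) = 2×1.63×4.123 = 13.44 m.
Hydraulic radius R = A/P = 10.63/13.44 = 0.7907 m.
V = (1/n) R^(2/3) √S = (1/0.021) × 0.7907^(2/3) × √0.00096 = 1.262 m/s. Hydraulic depth D_h = A/T = 10.63/13.04 = 0.815 m.
Froude number Fr = V/√(g·D_h) = 1.262/√(9.81×0.815) = 0.446, which is less than 1, so the flow is subcritical.

subcritical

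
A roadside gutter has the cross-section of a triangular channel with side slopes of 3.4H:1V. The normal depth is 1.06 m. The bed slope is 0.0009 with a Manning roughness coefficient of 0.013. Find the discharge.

Q = 5.62 m³/s

For a triangular section with side slope z = 3.4: A = zy² = 3.4×1.06² = 3.82 m²; P = 2y√(1+z²) = 2×1.06×3.544 = 7.513 m.
Hydraulic radius R = A/P = 3.82/7.513 = 0.5085 m.
Manning's equation: Q = (1/n) A R^(2/3) S^(1/2) = (1/0.013) × 3.82 × 0.5085^(2/3) × 0.0009^(1/2) = 5.62 m³/s.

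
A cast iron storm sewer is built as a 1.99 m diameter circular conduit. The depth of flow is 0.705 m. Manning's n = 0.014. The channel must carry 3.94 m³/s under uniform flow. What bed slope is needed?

S = 0.011

For a circular section of diameter D = 1.99 m at depth y = 0.705 m, the central angle is θ = 2 arccos(1 − 2y/D) = 2.55 rad. Then A = (D²/8)(θ − sin θ) = 0.9863 m² and P = Dθ/2 = 2.537 m.
Hydraulic radius R = A/P = 0.9863/2.537 = 0.3887 m.
From Manning's equation, S = [nQ / (1 A R^(2/3))]² = [0.014 × 3.94 / (1 × 0.9863 × 0.3887^(2/3))]² = 0.011.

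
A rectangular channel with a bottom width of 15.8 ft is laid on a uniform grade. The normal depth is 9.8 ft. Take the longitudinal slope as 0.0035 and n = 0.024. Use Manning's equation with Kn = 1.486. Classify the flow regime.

Flow area A = b·y = 15.8 × 9.8 = 154.8 ft². Wetted perimeter P = b + 2y = 15.8 + 2×9.8 = 35.4 ft.
Hydraulic radius R = A/P = 154.8/35.4 = 4.374 ft.
V = (1.486/n) R^(2/3) √S = (1.486/0.024) × 4.374^(2/3) × √0.0035 = 9.797 ft/s. Hydraulic depth D_h = A/T = 154.8/15.8 = 9.8 ft.
Froude number Fr = V/√(g·D_h) = 9.797/√(32.2×9.8) = 0.552, which is less than 1, so the flow is subcritical.

subcritical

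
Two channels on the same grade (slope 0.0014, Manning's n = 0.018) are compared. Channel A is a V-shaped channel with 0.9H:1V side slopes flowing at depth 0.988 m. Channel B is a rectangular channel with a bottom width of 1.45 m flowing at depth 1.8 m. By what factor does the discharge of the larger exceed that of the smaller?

4

Channel A: For a triangular section with side slope z = 0.9: A = zy² = 0.9×0.988² = 0.8785 m²; P = 2y√(1+z²) = 2×0.988×1.345 = 2.658 m. Hydraulic radius R = A/P = 0.8785/2.658 = 0.3305 m. Q_A = (1/0.018)·0.8785·0.3305^(2/3)·√0.0014 = 0.8729 m³/s.
Channel B: Flow area A = b·y = 1.45 × 1.8 = 2.61 m². Wetted perimeter P = b + 2y = 1.45 + 2×1.8 = 5.05 m. Hydraulic radius R = A/P = 2.61/5.05 = 0.5168 m. Q_B = (1/0.018)·2.61·0.5168^(2/3)·√0.0014 = 3.494 m³/s.
The larger discharge is 3.494 m³/s and the smaller is 0.8729 m³/s; the ratio is 4.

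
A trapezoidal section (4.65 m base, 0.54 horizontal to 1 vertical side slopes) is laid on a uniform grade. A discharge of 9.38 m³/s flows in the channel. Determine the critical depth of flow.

y_c = 0.725 m

At critical depth, Q² T / (g A³) = 1, i.e. A³/T = Q²/g = 9.38²/9.81 = 8.969.
At y = 0.578 m: A³/T = 4.473 — too small.
At y = 0.859 m: A³/T = 15.2 — too large.
At y = 0.725 m: A³/T = 8.988 — ≈ 8.969.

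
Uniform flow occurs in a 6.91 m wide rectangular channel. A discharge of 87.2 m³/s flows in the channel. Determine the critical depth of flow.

For a rectangular channel, critical depth y_c = (q²/g)^(1/3) where q = Q/b = 87.2/6.91 = 12.62 m²/s.
So y_c = (12.62²/9.81)^(1/3) = 2.53 m.

y_c = 2.53 m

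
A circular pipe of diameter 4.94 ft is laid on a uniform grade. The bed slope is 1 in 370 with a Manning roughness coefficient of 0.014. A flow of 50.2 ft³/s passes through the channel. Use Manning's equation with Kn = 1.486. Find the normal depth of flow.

y_n = 2.21 ft

Manning's equation rearranged: A R^(2/3) = nQ / (1.486·√S) = 0.014 × 50.2 / (1.486 × √0.002703) = 9.097.
Trying y = 1.88 ft: A R^(2/3) = 6.784 — short.
Trying y = 2.42 ft: A R^(2/3) = 10.65 — over.
Trying y = 2.21 ft: A R^(2/3) = 9.095 — ≈ 9.097.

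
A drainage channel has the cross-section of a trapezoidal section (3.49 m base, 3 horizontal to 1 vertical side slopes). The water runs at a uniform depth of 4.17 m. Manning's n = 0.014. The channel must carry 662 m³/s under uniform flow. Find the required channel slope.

With bottom width b = 3.49 m and side slope z = 3: A = (b + zy)y = (3.49 + 3×4.17)×4.17 = 66.72 m²; P = b + 2y√(1+z²) = 3.49 + 2×4.17×3.162 = 29.86 m.
Hydraulic radius R = A/P = 66.72/29.86 = 2.234 m.
From Manning's equation, S = [nQ / (1 A R^(2/3))]² = [0.014 × 662 / (1 × 66.72 × 2.234^(2/3))]² = 0.00661.

S = 0.00661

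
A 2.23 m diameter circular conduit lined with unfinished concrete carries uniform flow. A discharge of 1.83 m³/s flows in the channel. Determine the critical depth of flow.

At critical depth, Q² T / (g A³) = 1, i.e. A³/T = Q²/g = 1.83²/9.81 = 0.3414.
Trying y = 0.675 m: A³/T = 0.4848 — over.
Trying y = 0.513 m: A³/T = 0.1666 — short.
Trying y = 0.617 m: A³/T = 0.3421 — close enough.

y_c = 0.617 m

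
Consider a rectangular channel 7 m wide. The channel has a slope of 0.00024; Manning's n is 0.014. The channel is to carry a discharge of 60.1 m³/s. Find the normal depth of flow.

y_n = 4.84 m

Manning's equation rearranged: A R^(2/3) = nQ / (1·√S) = 0.014 × 60.1 / (√0.00024) = 54.31.
At y = 3.48 m: A R^(2/3) = 35.31 — low.
At y = 5.36 m: A R^(2/3) = 61.87 — high.
At y = 4.84 m: A R^(2/3) = 54.34 — ≈ 54.31.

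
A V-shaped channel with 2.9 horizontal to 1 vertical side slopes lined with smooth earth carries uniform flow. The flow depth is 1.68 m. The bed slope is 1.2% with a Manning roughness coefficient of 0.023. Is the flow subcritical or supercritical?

For a triangular section with side slope z = 2.9: A = zy² = 2.9×1.68² = 8.185 m²; P = 2y√(1+z²) = 2×1.68×3.068 = 10.31 m.
Hydraulic radius R = A/P = 8.185/10.31 = 0.7941 m.
V = (1/n) R^(2/3) √S = (1/0.023) × 0.7941^(2/3) × √0.012 = 4.084 m/s. Hydraulic depth D_h = A/T = 8.185/9.744 = 0.84 m.
Froude number Fr = V/√(g·D_h) = 4.084/√(9.81×0.84) = 1.42, which is greater than 1, so the flow is supercritical.

supercritical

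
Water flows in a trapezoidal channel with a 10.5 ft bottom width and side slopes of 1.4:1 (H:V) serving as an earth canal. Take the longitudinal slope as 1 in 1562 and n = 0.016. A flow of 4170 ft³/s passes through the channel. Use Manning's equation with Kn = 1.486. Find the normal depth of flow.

Manning's equation rearranged: A R^(2/3) = nQ / (1.486·√S) = 0.016 × 4170 / (1.486 × √0.0006402) = 1775.
At y = 17.2 ft: A R^(2/3) = 2484 — over.
At y = 12 ft: A R^(2/3) = 1120 — short.
At y = 14.8 ft: A R^(2/3) = 1774 — close enough.

y_n = 14.8 ft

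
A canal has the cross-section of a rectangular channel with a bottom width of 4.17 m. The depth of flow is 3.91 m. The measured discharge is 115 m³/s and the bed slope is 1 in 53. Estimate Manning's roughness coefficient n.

Flow area A = b·y = 4.17 × 3.91 = 16.3 m². Wetted perimeter P = b + 2y = 4.17 + 2×3.91 = 11.99 m.
Hydraulic radius R = A/P = 16.3/11.99 = 1.36 m.
Rearranging Manning's equation: n = (1/Q) A R^(2/3) S^(1/2) = (1/115) × 16.3 × 1.36^(2/3) × √0.01887 = 0.0239.

n = 0.0239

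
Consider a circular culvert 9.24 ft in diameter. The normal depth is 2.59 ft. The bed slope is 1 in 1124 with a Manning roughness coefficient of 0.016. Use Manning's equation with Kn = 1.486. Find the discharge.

Q = 55.7 ft³/s

For a circular section of diameter D = 9.24 ft at depth y = 2.59 ft, the central angle is θ = 2 arccos(1 − 2y/D) = 2.232 rad. Then A = (D²/8)(θ − sin θ) = 15.39 ft² and P = Dθ/2 = 10.31 ft.
Hydraulic radius R = A/P = 15.39/10.31 = 1.493 ft.
Manning's equation: Q = (1.486/n) A R^(2/3) S^(1/2) = (1.486/0.016) × 15.39 × 1.493^(2/3) × 0.0008897^(1/2) = 55.7 ft³/s.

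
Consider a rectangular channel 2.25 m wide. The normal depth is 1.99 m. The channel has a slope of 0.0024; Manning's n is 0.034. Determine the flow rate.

Flow area A = b·y = 2.25 × 1.99 = 4.478 m². Wetted perimeter P = b + 2y = 2.25 + 2×1.99 = 6.23 m.
Hydraulic radius R = A/P = 4.478/6.23 = 0.7187 m.
Manning's equation: Q = (1/n) A R^(2/3) S^(1/2) = (1/0.034) × 4.478 × 0.7187^(2/3) × 0.0024^(1/2) = 5.18 m³/s.

Q = 5.18 m³/s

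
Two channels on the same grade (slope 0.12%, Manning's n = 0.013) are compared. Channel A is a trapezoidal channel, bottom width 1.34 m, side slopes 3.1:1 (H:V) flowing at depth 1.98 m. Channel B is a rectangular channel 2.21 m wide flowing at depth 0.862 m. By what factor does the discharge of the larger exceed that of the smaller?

Channel A: With bottom width b = 1.34 m and side slope z = 3.1: A = (b + zy)y = (1.34 + 3.1×1.98)×1.98 = 14.81 m²; P = b + 2y√(1+z²) = 1.34 + 2×1.98×3.257 = 14.24 m. Hydraulic radius R = A/P = 14.81/14.24 = 1.04 m. Q_A = (1/0.013)·14.81·1.04^(2/3)·√0.0012 = 40.5 m³/s.
Channel B: Flow area A = b·y = 2.21 × 0.862 = 1.905 m². Wetted perimeter P = b + 2y = 2.21 + 2×0.862 = 3.934 m. Hydraulic radius R = A/P = 1.905/3.934 = 0.4842 m. Q_B = (1/0.013)·1.905·0.4842^(2/3)·√0.0012 = 3.13 m³/s.
The larger discharge is 40.5 m³/s and the smaller is 3.13 m³/s; the ratio is 12.9.

12.9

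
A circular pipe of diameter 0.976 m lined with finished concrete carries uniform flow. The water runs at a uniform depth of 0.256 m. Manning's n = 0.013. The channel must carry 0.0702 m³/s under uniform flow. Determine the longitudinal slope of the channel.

S = 0.00043

For a circular section of diameter D = 0.976 m at depth y = 0.256 m, the central angle is θ = 2 arccos(1 − 2y/D) = 2.151 rad. Then A = (D²/8)(θ − sin θ) = 0.1565 m² and P = Dθ/2 = 1.05 m.
Hydraulic radius R = A/P = 0.1565/1.05 = 0.1491 m.
From Manning's equation, S = [nQ / (1 A R^(2/3))]² = [0.013 × 0.0702 / (1 × 0.1565 × 0.1491^(2/3))]² = 0.00043.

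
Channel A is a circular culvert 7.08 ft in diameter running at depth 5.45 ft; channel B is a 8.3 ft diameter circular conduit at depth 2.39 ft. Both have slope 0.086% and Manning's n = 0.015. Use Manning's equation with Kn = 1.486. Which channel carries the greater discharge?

channel A

Channel A: For a circular section of diameter D = 7.08 ft at depth y = 5.45 ft, the central angle is θ = 2 arccos(1 − 2y/D) = 4.281 rad. Then A = (D²/8)(θ − sin θ) = 32.52 ft² and P = Dθ/2 = 15.16 ft. Hydraulic radius R = A/P = 32.52/15.16 = 2.146 ft. Q_A = (1.486/0.015)·32.52·2.146^(2/3)·√0.00086 = 157.2 ft³/s.
Channel B: For a circular section of diameter D = 8.3 ft at depth y = 2.39 ft, the central angle is θ = 2 arccos(1 − 2y/D) = 2.266 rad. Then A = (D²/8)(θ − sin θ) = 12.9 ft² and P = Dθ/2 = 9.403 ft. Hydraulic radius R = A/P = 12.9/9.403 = 1.372 ft. Q_B = (1.486/0.015)·12.9·1.372^(2/3)·√0.00086 = 46.25 ft³/s.
Q_A = 157.2 ft³/s vs Q_B = 46.25 ft³/s, so channel A carries more.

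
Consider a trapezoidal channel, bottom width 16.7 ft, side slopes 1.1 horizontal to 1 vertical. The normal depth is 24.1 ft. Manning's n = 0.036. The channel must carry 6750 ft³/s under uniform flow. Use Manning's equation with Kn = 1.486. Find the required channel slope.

S = 0.000919

With bottom width b = 16.7 ft and side slope z = 1.1: A = (b + zy)y = (16.7 + 1.1×24.1)×24.1 = 1041 ft²; P = b + 2y√(1+z²) = 16.7 + 2×24.1×1.487 = 88.35 ft.
Hydraulic radius R = A/P = 1041/88.35 = 11.79 ft.
From Manning's equation, S = [nQ / (1.486 A R^(2/3))]² = [0.036 × 6750 / (1.486 × 1041 × 11.79^(2/3))]² = 0.000919.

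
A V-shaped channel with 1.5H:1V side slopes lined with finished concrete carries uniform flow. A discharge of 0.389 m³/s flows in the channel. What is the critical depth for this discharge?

y_c = 0.424 m

At critical depth, Q² T / (g A³) = 1, i.e. A³/T = Q²/g = 0.389²/9.81 = 0.01543.
Try y = 0.338 m: A³/T = 0.004963 — too small.
Try y = 0.468 m: A³/T = 0.02526 — too large.
Try y = 0.424 m: A³/T = 0.01542 — close enough.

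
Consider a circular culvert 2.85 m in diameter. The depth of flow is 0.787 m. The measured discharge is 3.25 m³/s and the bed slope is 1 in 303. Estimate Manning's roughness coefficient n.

n = 0.015

For a circular section of diameter D = 2.85 m at depth y = 0.787 m, the central angle is θ = 2 arccos(1 − 2y/D) = 2.213 rad. Then A = (D²/8)(θ − sin θ) = 1.434 m² and P = Dθ/2 = 3.154 m.
Hydraulic radius R = A/P = 1.434/3.154 = 0.4547 m.
Rearranging Manning's equation: n = (1/Q) A R^(2/3) S^(1/2) = (1/3.25) × 1.434 × 0.4547^(2/3) × √0.0033 = 0.015.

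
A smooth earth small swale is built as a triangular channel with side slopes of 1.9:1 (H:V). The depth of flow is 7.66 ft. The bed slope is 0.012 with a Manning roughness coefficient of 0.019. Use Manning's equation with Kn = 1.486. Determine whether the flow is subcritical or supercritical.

For a triangular section with side slope z = 1.9: A = zy² = 1.9×7.66² = 111.5 ft²; P = 2y√(1+z²) = 2×7.66×2.147 = 32.89 ft.
Hydraulic radius R = A/P = 111.5/32.89 = 3.389 ft.
V = (1.486/n) R^(2/3) √S = (1.486/0.019) × 3.389^(2/3) × √0.012 = 19.33 ft/s. Hydraulic depth D_h = A/T = 111.5/29.11 = 3.83 ft.
Froude number Fr = V/√(g·D_h) = 19.33/√(32.2×3.83) = 1.74, which is greater than 1, so the flow is supercritical.

supercritical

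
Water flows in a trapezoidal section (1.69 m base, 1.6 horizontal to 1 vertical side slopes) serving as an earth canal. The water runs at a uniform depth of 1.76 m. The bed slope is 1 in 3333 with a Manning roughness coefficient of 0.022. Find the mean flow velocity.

V = 0.762 m/s

With bottom width b = 1.69 m and side slope z = 1.6: A = (b + zy)y = (1.69 + 1.6×1.76)×1.76 = 7.931 m²; P = b + 2y√(1+z²) = 1.69 + 2×1.76×1.887 = 8.332 m.
Hydraulic radius R = A/P = 7.931/8.332 = 0.9519 m.
From Manning's equation, V = (1/n) R^(2/3) S^(1/2) = (1/0.022) × 0.9519^(2/3) × 0.0003^(1/2) = 0.762 m/s.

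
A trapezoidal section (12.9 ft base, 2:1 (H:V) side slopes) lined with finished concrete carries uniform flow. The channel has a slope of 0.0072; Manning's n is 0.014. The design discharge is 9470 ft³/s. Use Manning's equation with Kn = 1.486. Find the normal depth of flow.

Manning's equation rearranged: A R^(2/3) = nQ / (1.486·√S) = 0.014 × 9470 / (1.486 × √0.0072) = 1051.
At y = 7.44 ft: A R^(2/3) = 561.4 — too small.
At y = 11.5 ft: A R^(2/3) = 1426 — too large.
At y = 10 ft: A R^(2/3) = 1051 — ≈ 1051.

y_n = 10 ft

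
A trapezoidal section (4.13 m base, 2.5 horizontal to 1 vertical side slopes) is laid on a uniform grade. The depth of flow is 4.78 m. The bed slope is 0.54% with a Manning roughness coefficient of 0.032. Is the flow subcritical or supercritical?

With bottom width b = 4.13 m and side slope z = 2.5: A = (b + zy)y = (4.13 + 2.5×4.78)×4.78 = 76.86 m²; P = b + 2y√(1+z²) = 4.13 + 2×4.78×2.693 = 29.87 m.
Hydraulic radius R = A/P = 76.86/29.87 = 2.573 m.
V = (1/n) R^(2/3) √S = (1/0.032) × 2.573^(2/3) × √0.0054 = 4.312 m/s. Hydraulic depth D_h = A/T = 76.86/28.03 = 2.742 m.
Froude number Fr = V/√(g·D_h) = 4.312/√(9.81×2.742) = 0.831, which is less than 1, so the flow is subcritical.

subcritical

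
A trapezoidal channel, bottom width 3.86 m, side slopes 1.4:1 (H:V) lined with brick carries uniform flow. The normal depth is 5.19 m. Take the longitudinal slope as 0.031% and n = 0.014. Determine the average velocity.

V = 2.41 m/s

With bottom width b = 3.86 m and side slope z = 1.4: A = (b + zy)y = (3.86 + 1.4×5.19)×5.19 = 57.74 m²; P = b + 2y√(1+z²) = 3.86 + 2×5.19×1.72 = 21.72 m.
Hydraulic radius R = A/P = 57.74/21.72 = 2.659 m.
From Manning's equation, V = (1/n) R^(2/3) S^(1/2) = (1/0.014) × 2.659^(2/3) × 0.00031^(1/2) = 2.41 m/s.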